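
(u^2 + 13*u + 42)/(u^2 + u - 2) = (u^2 + 13*u + 42)/(u^2 + u - 2)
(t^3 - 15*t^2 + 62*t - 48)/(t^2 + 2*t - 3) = (t^2 - 14*t + 48)/(t + 3)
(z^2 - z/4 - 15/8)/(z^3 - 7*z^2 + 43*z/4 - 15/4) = (4*z + 5)/(2*(2*z^2 - 11*z + 5))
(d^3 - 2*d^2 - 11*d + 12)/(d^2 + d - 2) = (d^2 - d - 12)/(d + 2)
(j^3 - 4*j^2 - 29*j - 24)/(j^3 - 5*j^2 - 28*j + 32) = (j^2 + 4*j + 3)/(j^2 + 3*j - 4)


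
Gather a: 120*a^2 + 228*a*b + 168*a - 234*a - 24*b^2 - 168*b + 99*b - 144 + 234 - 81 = 120*a^2 + a*(228*b - 66) - 24*b^2 - 69*b + 9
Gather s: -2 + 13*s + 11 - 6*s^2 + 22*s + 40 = -6*s^2 + 35*s + 49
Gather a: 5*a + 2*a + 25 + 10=7*a + 35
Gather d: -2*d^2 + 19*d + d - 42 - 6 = -2*d^2 + 20*d - 48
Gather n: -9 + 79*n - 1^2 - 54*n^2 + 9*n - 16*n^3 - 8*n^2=-16*n^3 - 62*n^2 + 88*n - 10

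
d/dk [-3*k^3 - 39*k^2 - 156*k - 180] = -9*k^2 - 78*k - 156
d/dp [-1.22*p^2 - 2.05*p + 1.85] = -2.44*p - 2.05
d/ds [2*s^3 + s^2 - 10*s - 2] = 6*s^2 + 2*s - 10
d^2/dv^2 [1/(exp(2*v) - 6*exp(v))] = 2*((3 - 2*exp(v))*(exp(v) - 6) + 4*(exp(v) - 3)^2)*exp(-v)/(exp(v) - 6)^3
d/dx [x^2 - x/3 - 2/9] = 2*x - 1/3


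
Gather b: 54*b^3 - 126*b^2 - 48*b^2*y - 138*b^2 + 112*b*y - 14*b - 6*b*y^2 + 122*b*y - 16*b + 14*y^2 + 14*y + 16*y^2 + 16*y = 54*b^3 + b^2*(-48*y - 264) + b*(-6*y^2 + 234*y - 30) + 30*y^2 + 30*y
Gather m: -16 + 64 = 48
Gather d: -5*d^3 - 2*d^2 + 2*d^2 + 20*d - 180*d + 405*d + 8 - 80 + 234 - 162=-5*d^3 + 245*d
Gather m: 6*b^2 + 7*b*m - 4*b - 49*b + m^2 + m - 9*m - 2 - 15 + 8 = 6*b^2 - 53*b + m^2 + m*(7*b - 8) - 9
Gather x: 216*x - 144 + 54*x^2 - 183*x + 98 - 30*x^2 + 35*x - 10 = 24*x^2 + 68*x - 56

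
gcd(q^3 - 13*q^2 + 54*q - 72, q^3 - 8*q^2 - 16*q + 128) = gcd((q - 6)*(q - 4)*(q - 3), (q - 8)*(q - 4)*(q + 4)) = q - 4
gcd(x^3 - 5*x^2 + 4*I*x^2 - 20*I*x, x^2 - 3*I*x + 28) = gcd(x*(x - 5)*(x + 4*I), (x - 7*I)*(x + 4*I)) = x + 4*I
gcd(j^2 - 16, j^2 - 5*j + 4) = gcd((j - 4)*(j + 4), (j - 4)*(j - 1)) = j - 4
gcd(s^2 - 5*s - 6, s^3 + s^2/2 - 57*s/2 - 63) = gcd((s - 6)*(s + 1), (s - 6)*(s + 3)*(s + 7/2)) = s - 6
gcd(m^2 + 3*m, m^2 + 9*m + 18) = m + 3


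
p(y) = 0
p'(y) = 0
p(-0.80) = 0.00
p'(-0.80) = 0.00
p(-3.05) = 0.00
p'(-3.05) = 0.00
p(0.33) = 0.00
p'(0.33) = 0.00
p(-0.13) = 0.00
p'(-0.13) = 0.00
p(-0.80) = 0.00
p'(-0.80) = 0.00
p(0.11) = 0.00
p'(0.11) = 0.00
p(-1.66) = 0.00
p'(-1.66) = 0.00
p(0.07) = 0.00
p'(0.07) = 0.00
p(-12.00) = 0.00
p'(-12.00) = 0.00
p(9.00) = 0.00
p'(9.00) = 0.00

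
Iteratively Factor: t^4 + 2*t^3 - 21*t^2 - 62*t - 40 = (t + 4)*(t^3 - 2*t^2 - 13*t - 10) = (t - 5)*(t + 4)*(t^2 + 3*t + 2) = (t - 5)*(t + 2)*(t + 4)*(t + 1)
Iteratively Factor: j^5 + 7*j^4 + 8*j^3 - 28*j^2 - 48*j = (j + 3)*(j^4 + 4*j^3 - 4*j^2 - 16*j) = (j - 2)*(j + 3)*(j^3 + 6*j^2 + 8*j) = j*(j - 2)*(j + 3)*(j^2 + 6*j + 8) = j*(j - 2)*(j + 3)*(j + 4)*(j + 2)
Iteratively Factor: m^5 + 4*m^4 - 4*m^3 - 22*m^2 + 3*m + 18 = (m + 3)*(m^4 + m^3 - 7*m^2 - m + 6) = (m + 1)*(m + 3)*(m^3 - 7*m + 6) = (m - 1)*(m + 1)*(m + 3)*(m^2 + m - 6) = (m - 2)*(m - 1)*(m + 1)*(m + 3)*(m + 3)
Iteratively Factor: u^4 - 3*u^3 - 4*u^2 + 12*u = (u - 3)*(u^3 - 4*u) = u*(u - 3)*(u^2 - 4) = u*(u - 3)*(u - 2)*(u + 2)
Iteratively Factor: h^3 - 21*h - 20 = (h - 5)*(h^2 + 5*h + 4) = (h - 5)*(h + 4)*(h + 1)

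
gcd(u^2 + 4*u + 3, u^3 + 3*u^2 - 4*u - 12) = u + 3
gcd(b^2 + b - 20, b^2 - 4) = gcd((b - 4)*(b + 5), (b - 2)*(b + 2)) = 1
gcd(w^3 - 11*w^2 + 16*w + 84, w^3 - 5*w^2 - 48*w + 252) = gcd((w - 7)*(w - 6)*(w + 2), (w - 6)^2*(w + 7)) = w - 6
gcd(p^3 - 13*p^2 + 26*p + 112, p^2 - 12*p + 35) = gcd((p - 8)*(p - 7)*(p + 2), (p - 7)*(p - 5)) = p - 7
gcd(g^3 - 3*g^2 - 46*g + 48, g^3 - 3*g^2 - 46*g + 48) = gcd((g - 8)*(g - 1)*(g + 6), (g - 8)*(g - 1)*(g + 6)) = g^3 - 3*g^2 - 46*g + 48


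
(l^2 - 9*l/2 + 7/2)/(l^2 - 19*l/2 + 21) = (l - 1)/(l - 6)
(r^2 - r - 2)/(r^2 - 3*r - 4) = (r - 2)/(r - 4)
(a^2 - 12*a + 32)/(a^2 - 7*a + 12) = (a - 8)/(a - 3)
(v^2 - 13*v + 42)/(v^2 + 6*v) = (v^2 - 13*v + 42)/(v*(v + 6))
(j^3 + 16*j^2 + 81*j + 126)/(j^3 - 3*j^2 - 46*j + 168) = (j^2 + 9*j + 18)/(j^2 - 10*j + 24)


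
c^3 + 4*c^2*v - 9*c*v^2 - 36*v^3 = (c - 3*v)*(c + 3*v)*(c + 4*v)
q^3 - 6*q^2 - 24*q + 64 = (q - 8)*(q - 2)*(q + 4)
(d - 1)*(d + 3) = d^2 + 2*d - 3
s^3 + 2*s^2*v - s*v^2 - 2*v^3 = (s - v)*(s + v)*(s + 2*v)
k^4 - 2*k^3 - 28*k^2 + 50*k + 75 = (k - 5)*(k - 3)*(k + 1)*(k + 5)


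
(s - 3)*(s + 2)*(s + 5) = s^3 + 4*s^2 - 11*s - 30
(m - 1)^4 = m^4 - 4*m^3 + 6*m^2 - 4*m + 1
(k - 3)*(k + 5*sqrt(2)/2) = k^2 - 3*k + 5*sqrt(2)*k/2 - 15*sqrt(2)/2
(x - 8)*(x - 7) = x^2 - 15*x + 56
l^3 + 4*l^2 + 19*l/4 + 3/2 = (l + 1/2)*(l + 3/2)*(l + 2)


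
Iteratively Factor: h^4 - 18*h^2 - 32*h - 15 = (h + 1)*(h^3 - h^2 - 17*h - 15) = (h + 1)^2*(h^2 - 2*h - 15) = (h - 5)*(h + 1)^2*(h + 3)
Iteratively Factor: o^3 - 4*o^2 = (o)*(o^2 - 4*o) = o*(o - 4)*(o)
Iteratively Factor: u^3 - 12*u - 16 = (u - 4)*(u^2 + 4*u + 4) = (u - 4)*(u + 2)*(u + 2)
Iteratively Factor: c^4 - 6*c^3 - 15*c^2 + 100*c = (c - 5)*(c^3 - c^2 - 20*c) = c*(c - 5)*(c^2 - c - 20) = c*(c - 5)^2*(c + 4)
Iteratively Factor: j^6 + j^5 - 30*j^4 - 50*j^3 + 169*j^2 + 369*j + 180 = (j - 3)*(j^5 + 4*j^4 - 18*j^3 - 104*j^2 - 143*j - 60) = (j - 3)*(j + 1)*(j^4 + 3*j^3 - 21*j^2 - 83*j - 60) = (j - 3)*(j + 1)*(j + 3)*(j^3 - 21*j - 20) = (j - 5)*(j - 3)*(j + 1)*(j + 3)*(j^2 + 5*j + 4) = (j - 5)*(j - 3)*(j + 1)*(j + 3)*(j + 4)*(j + 1)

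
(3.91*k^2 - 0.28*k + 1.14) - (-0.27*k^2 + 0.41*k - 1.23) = 4.18*k^2 - 0.69*k + 2.37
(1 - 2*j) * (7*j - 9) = -14*j^2 + 25*j - 9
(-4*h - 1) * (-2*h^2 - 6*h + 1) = 8*h^3 + 26*h^2 + 2*h - 1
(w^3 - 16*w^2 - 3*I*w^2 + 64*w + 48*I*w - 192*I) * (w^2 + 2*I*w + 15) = w^5 - 16*w^4 - I*w^4 + 85*w^3 + 16*I*w^3 - 336*w^2 - 109*I*w^2 + 1344*w + 720*I*w - 2880*I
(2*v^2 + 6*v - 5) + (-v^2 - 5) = v^2 + 6*v - 10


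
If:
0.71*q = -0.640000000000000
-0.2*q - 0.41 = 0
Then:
No Solution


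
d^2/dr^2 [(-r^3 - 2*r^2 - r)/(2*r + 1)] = 2*r*(-4*r^2 - 6*r - 3)/(8*r^3 + 12*r^2 + 6*r + 1)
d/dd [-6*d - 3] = -6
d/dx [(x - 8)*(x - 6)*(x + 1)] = 3*x^2 - 26*x + 34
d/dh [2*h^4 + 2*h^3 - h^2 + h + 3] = 8*h^3 + 6*h^2 - 2*h + 1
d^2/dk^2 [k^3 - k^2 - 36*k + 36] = 6*k - 2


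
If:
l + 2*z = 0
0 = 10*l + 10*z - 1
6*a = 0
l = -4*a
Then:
No Solution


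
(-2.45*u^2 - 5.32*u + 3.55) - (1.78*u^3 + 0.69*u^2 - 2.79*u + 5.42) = -1.78*u^3 - 3.14*u^2 - 2.53*u - 1.87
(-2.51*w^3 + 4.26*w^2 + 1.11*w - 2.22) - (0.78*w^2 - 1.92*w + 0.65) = -2.51*w^3 + 3.48*w^2 + 3.03*w - 2.87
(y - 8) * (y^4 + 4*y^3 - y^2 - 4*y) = y^5 - 4*y^4 - 33*y^3 + 4*y^2 + 32*y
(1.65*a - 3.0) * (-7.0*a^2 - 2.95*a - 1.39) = -11.55*a^3 + 16.1325*a^2 + 6.5565*a + 4.17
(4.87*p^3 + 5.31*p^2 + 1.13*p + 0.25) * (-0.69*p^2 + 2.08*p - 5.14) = -3.3603*p^5 + 6.4657*p^4 - 14.7667*p^3 - 25.1155*p^2 - 5.2882*p - 1.285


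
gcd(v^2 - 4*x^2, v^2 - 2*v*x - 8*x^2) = v + 2*x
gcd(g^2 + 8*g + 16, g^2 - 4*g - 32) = g + 4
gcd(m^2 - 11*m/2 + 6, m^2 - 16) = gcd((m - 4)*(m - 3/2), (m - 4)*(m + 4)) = m - 4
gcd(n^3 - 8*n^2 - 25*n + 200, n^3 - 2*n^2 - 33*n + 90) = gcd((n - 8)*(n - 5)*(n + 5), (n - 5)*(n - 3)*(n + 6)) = n - 5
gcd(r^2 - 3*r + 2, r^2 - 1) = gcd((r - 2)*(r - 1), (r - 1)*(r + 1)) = r - 1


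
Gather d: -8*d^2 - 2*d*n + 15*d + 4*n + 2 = -8*d^2 + d*(15 - 2*n) + 4*n + 2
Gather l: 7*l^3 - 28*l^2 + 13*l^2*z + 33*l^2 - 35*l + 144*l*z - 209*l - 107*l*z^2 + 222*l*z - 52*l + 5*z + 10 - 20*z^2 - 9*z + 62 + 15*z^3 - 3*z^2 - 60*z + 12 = 7*l^3 + l^2*(13*z + 5) + l*(-107*z^2 + 366*z - 296) + 15*z^3 - 23*z^2 - 64*z + 84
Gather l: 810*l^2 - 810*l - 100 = 810*l^2 - 810*l - 100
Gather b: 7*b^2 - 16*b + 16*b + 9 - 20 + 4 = 7*b^2 - 7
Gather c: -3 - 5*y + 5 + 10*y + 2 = 5*y + 4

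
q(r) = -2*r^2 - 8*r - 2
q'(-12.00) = 40.00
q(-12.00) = -194.00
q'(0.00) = -8.00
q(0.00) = -2.00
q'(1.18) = -12.72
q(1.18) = -14.22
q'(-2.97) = 3.88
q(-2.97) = 4.12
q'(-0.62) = -5.52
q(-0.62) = 2.19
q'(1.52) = -14.08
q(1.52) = -18.78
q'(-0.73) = -5.08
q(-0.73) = 2.77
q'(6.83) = -35.32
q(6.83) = -149.94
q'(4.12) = -24.48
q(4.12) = -68.91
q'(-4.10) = 8.40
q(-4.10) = -2.82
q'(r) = -4*r - 8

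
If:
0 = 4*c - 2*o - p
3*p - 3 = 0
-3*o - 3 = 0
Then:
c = -1/4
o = -1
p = 1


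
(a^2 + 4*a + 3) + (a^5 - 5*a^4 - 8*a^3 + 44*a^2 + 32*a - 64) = a^5 - 5*a^4 - 8*a^3 + 45*a^2 + 36*a - 61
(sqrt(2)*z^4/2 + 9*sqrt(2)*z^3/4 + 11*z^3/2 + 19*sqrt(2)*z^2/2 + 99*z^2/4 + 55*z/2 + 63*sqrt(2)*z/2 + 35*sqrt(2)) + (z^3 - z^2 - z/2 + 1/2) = sqrt(2)*z^4/2 + 9*sqrt(2)*z^3/4 + 13*z^3/2 + 19*sqrt(2)*z^2/2 + 95*z^2/4 + 27*z + 63*sqrt(2)*z/2 + 1/2 + 35*sqrt(2)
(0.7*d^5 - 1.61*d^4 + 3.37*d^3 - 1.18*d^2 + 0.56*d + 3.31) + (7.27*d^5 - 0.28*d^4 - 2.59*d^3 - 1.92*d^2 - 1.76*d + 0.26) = 7.97*d^5 - 1.89*d^4 + 0.78*d^3 - 3.1*d^2 - 1.2*d + 3.57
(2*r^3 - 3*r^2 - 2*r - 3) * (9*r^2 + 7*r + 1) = 18*r^5 - 13*r^4 - 37*r^3 - 44*r^2 - 23*r - 3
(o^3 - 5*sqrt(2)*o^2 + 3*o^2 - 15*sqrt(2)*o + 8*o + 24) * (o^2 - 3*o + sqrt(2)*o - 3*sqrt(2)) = o^5 - 4*sqrt(2)*o^4 - 11*o^3 + 44*sqrt(2)*o^2 + 18*o - 72*sqrt(2)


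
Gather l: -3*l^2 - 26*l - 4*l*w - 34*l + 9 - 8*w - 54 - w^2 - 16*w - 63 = -3*l^2 + l*(-4*w - 60) - w^2 - 24*w - 108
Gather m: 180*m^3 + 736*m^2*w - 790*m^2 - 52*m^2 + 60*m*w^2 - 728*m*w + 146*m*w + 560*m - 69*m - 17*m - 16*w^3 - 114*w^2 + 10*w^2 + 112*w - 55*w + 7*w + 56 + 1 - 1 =180*m^3 + m^2*(736*w - 842) + m*(60*w^2 - 582*w + 474) - 16*w^3 - 104*w^2 + 64*w + 56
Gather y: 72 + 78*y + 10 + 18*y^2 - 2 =18*y^2 + 78*y + 80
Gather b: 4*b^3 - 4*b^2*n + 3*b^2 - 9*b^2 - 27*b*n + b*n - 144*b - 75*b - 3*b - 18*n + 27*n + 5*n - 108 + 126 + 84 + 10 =4*b^3 + b^2*(-4*n - 6) + b*(-26*n - 222) + 14*n + 112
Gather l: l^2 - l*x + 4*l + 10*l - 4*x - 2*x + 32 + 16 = l^2 + l*(14 - x) - 6*x + 48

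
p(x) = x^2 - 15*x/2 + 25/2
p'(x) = 2*x - 15/2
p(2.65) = -0.35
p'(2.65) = -2.20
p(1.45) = 3.73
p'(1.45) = -4.60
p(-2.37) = 35.89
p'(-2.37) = -12.24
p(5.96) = 3.32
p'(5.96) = 4.42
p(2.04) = 1.36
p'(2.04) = -3.42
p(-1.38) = 24.75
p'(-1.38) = -10.26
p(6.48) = 5.89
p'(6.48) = 5.46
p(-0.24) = 14.36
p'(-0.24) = -7.98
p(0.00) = 12.50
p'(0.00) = -7.50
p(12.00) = 66.50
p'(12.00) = 16.50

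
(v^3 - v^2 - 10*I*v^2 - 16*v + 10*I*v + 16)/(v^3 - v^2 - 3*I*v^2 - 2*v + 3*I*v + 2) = (v - 8*I)/(v - I)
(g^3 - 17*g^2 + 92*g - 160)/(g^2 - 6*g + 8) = (g^2 - 13*g + 40)/(g - 2)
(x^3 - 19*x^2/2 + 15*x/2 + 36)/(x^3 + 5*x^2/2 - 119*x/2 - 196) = (2*x^2 - 3*x - 9)/(2*x^2 + 21*x + 49)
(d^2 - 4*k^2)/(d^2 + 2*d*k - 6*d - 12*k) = (d - 2*k)/(d - 6)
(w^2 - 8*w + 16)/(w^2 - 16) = (w - 4)/(w + 4)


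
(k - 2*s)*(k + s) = k^2 - k*s - 2*s^2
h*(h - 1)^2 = h^3 - 2*h^2 + h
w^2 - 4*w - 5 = (w - 5)*(w + 1)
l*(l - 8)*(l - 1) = l^3 - 9*l^2 + 8*l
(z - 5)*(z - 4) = z^2 - 9*z + 20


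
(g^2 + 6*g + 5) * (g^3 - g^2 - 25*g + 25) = g^5 + 5*g^4 - 26*g^3 - 130*g^2 + 25*g + 125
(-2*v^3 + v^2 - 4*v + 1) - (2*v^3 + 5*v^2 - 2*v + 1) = -4*v^3 - 4*v^2 - 2*v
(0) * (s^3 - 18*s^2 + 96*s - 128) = 0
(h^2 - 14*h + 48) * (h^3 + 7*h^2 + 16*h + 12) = h^5 - 7*h^4 - 34*h^3 + 124*h^2 + 600*h + 576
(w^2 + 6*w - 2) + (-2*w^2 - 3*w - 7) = -w^2 + 3*w - 9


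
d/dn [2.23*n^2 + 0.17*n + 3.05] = 4.46*n + 0.17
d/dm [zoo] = 0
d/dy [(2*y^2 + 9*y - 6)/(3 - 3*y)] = (-2*y^2 + 4*y + 3)/(3*(y^2 - 2*y + 1))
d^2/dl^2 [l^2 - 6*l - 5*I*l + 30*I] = 2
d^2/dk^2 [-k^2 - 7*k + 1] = -2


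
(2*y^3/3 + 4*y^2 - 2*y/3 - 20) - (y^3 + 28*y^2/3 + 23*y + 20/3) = -y^3/3 - 16*y^2/3 - 71*y/3 - 80/3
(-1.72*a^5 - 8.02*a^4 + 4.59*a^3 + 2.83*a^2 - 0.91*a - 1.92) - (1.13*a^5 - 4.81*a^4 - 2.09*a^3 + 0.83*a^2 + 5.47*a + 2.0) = -2.85*a^5 - 3.21*a^4 + 6.68*a^3 + 2.0*a^2 - 6.38*a - 3.92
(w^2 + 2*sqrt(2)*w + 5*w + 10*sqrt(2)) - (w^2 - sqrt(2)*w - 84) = 3*sqrt(2)*w + 5*w + 10*sqrt(2) + 84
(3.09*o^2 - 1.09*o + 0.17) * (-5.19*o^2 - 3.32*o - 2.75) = -16.0371*o^4 - 4.6017*o^3 - 5.761*o^2 + 2.4331*o - 0.4675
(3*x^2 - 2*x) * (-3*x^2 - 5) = -9*x^4 + 6*x^3 - 15*x^2 + 10*x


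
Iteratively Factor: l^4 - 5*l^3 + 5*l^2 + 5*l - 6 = (l - 1)*(l^3 - 4*l^2 + l + 6) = (l - 3)*(l - 1)*(l^2 - l - 2) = (l - 3)*(l - 1)*(l + 1)*(l - 2)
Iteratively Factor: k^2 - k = (k)*(k - 1)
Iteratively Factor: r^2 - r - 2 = (r + 1)*(r - 2)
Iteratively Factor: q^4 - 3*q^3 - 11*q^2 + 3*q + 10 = (q - 1)*(q^3 - 2*q^2 - 13*q - 10) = (q - 1)*(q + 1)*(q^2 - 3*q - 10) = (q - 1)*(q + 1)*(q + 2)*(q - 5)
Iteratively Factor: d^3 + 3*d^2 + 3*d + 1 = (d + 1)*(d^2 + 2*d + 1) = (d + 1)^2*(d + 1)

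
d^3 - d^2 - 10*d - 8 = (d - 4)*(d + 1)*(d + 2)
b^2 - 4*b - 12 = (b - 6)*(b + 2)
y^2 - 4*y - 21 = (y - 7)*(y + 3)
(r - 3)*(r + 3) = r^2 - 9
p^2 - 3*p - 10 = (p - 5)*(p + 2)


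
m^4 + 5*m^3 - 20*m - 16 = (m - 2)*(m + 1)*(m + 2)*(m + 4)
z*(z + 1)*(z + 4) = z^3 + 5*z^2 + 4*z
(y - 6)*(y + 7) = y^2 + y - 42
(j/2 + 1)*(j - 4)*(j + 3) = j^3/2 + j^2/2 - 7*j - 12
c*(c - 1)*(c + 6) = c^3 + 5*c^2 - 6*c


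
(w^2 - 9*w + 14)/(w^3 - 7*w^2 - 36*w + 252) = (w - 2)/(w^2 - 36)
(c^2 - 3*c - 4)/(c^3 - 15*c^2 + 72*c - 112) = (c + 1)/(c^2 - 11*c + 28)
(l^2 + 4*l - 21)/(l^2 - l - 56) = (l - 3)/(l - 8)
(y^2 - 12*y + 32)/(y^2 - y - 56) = (y - 4)/(y + 7)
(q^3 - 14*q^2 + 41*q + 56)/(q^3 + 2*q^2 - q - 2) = (q^2 - 15*q + 56)/(q^2 + q - 2)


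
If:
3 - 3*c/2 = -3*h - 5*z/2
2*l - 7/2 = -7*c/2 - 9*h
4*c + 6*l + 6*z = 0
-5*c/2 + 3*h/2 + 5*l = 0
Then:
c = 1533/2159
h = 235/6477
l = 743/2159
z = -1765/2159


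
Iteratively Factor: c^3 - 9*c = (c + 3)*(c^2 - 3*c) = (c - 3)*(c + 3)*(c)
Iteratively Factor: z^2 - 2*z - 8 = (z - 4)*(z + 2)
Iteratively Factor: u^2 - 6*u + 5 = (u - 1)*(u - 5)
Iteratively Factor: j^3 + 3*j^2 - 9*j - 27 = (j + 3)*(j^2 - 9) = (j + 3)^2*(j - 3)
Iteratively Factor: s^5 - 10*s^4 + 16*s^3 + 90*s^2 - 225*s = (s - 5)*(s^4 - 5*s^3 - 9*s^2 + 45*s) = (s - 5)*(s - 3)*(s^3 - 2*s^2 - 15*s) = (s - 5)*(s - 3)*(s + 3)*(s^2 - 5*s) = s*(s - 5)*(s - 3)*(s + 3)*(s - 5)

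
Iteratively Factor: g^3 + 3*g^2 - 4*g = (g - 1)*(g^2 + 4*g) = g*(g - 1)*(g + 4)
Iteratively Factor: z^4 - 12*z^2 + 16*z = (z)*(z^3 - 12*z + 16) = z*(z - 2)*(z^2 + 2*z - 8) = z*(z - 2)*(z + 4)*(z - 2)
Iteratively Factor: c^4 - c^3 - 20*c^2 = (c + 4)*(c^3 - 5*c^2) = c*(c + 4)*(c^2 - 5*c) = c*(c - 5)*(c + 4)*(c)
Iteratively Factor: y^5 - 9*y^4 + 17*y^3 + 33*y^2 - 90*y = (y - 3)*(y^4 - 6*y^3 - y^2 + 30*y) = (y - 5)*(y - 3)*(y^3 - y^2 - 6*y) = y*(y - 5)*(y - 3)*(y^2 - y - 6) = y*(y - 5)*(y - 3)^2*(y + 2)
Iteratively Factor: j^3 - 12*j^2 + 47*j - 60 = (j - 4)*(j^2 - 8*j + 15) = (j - 4)*(j - 3)*(j - 5)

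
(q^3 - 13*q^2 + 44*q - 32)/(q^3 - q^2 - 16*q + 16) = (q - 8)/(q + 4)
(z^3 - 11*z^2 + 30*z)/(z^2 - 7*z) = (z^2 - 11*z + 30)/(z - 7)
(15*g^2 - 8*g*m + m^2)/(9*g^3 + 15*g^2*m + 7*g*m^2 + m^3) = (15*g^2 - 8*g*m + m^2)/(9*g^3 + 15*g^2*m + 7*g*m^2 + m^3)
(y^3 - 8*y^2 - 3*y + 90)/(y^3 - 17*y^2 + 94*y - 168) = (y^2 - 2*y - 15)/(y^2 - 11*y + 28)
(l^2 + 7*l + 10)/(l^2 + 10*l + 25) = (l + 2)/(l + 5)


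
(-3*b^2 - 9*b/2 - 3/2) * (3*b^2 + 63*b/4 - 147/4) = -9*b^4 - 243*b^3/4 + 279*b^2/8 + 567*b/4 + 441/8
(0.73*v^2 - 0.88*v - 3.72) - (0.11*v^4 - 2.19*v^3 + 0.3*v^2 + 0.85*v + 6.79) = -0.11*v^4 + 2.19*v^3 + 0.43*v^2 - 1.73*v - 10.51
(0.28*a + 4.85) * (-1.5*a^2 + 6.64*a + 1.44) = -0.42*a^3 - 5.4158*a^2 + 32.6072*a + 6.984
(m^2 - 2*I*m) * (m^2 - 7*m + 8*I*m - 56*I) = m^4 - 7*m^3 + 6*I*m^3 + 16*m^2 - 42*I*m^2 - 112*m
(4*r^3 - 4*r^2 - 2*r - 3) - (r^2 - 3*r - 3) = 4*r^3 - 5*r^2 + r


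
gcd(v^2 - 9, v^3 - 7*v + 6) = v + 3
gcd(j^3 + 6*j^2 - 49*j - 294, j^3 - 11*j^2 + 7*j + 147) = j - 7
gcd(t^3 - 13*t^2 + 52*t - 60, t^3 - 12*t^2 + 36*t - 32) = t - 2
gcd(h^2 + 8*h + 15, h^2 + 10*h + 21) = h + 3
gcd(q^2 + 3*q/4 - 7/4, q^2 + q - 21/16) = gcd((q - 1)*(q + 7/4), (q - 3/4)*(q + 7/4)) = q + 7/4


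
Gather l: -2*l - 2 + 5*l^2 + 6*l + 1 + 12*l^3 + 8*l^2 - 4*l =12*l^3 + 13*l^2 - 1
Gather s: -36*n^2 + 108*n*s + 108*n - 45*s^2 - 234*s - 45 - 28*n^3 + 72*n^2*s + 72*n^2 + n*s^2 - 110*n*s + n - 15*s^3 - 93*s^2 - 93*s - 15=-28*n^3 + 36*n^2 + 109*n - 15*s^3 + s^2*(n - 138) + s*(72*n^2 - 2*n - 327) - 60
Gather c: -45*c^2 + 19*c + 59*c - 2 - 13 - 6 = -45*c^2 + 78*c - 21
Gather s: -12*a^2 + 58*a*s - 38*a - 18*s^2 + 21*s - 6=-12*a^2 - 38*a - 18*s^2 + s*(58*a + 21) - 6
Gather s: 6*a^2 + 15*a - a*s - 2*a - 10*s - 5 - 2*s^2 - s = 6*a^2 + 13*a - 2*s^2 + s*(-a - 11) - 5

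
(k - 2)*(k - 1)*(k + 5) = k^3 + 2*k^2 - 13*k + 10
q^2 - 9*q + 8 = (q - 8)*(q - 1)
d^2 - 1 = (d - 1)*(d + 1)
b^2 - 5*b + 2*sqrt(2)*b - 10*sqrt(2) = (b - 5)*(b + 2*sqrt(2))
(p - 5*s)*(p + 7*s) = p^2 + 2*p*s - 35*s^2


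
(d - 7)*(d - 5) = d^2 - 12*d + 35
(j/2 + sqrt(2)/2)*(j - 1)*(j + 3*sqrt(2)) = j^3/2 - j^2/2 + 2*sqrt(2)*j^2 - 2*sqrt(2)*j + 3*j - 3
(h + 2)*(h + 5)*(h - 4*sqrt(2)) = h^3 - 4*sqrt(2)*h^2 + 7*h^2 - 28*sqrt(2)*h + 10*h - 40*sqrt(2)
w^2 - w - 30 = (w - 6)*(w + 5)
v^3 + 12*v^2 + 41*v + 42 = (v + 2)*(v + 3)*(v + 7)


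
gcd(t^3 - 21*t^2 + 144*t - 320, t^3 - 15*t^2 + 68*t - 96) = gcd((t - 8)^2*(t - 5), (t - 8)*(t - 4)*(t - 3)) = t - 8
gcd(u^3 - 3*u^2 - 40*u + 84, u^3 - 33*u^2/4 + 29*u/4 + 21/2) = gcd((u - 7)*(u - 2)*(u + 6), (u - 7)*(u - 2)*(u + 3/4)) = u^2 - 9*u + 14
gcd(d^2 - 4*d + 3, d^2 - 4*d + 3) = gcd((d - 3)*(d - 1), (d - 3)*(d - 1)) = d^2 - 4*d + 3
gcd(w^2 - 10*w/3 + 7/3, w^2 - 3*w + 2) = w - 1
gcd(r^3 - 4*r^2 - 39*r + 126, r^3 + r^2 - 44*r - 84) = r^2 - r - 42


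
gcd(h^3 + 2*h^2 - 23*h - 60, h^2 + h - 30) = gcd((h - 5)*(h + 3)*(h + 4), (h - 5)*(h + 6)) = h - 5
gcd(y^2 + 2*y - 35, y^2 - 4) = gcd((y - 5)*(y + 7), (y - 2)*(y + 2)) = 1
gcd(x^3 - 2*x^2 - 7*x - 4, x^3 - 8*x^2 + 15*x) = 1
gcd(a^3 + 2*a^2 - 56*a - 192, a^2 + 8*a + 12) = a + 6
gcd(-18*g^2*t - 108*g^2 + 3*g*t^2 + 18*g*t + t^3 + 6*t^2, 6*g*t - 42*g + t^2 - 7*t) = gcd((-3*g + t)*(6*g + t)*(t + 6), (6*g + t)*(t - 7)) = 6*g + t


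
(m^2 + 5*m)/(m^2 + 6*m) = (m + 5)/(m + 6)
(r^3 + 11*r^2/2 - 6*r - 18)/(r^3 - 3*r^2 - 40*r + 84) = (r + 3/2)/(r - 7)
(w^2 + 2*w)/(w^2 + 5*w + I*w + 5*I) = w*(w + 2)/(w^2 + w*(5 + I) + 5*I)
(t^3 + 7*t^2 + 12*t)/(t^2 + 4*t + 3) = t*(t + 4)/(t + 1)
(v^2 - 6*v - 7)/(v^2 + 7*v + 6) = (v - 7)/(v + 6)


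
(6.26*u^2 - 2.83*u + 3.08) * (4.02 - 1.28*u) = -8.0128*u^3 + 28.7876*u^2 - 15.319*u + 12.3816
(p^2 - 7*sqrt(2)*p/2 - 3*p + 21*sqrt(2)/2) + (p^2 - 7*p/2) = 2*p^2 - 13*p/2 - 7*sqrt(2)*p/2 + 21*sqrt(2)/2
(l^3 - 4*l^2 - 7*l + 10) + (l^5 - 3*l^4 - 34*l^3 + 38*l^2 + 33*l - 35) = l^5 - 3*l^4 - 33*l^3 + 34*l^2 + 26*l - 25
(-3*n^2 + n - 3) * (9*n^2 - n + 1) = -27*n^4 + 12*n^3 - 31*n^2 + 4*n - 3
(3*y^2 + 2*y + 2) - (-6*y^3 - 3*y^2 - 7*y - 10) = 6*y^3 + 6*y^2 + 9*y + 12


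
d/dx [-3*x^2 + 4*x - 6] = 4 - 6*x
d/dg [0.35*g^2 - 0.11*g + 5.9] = 0.7*g - 0.11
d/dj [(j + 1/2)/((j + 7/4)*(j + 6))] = 2*(-8*j^2 - 8*j + 53)/(16*j^4 + 248*j^3 + 1297*j^2 + 2604*j + 1764)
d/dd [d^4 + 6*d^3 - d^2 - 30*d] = 4*d^3 + 18*d^2 - 2*d - 30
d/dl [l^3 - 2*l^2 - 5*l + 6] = 3*l^2 - 4*l - 5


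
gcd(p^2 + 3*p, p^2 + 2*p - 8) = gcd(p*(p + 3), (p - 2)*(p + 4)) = 1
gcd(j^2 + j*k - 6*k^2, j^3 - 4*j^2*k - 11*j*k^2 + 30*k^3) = j^2 + j*k - 6*k^2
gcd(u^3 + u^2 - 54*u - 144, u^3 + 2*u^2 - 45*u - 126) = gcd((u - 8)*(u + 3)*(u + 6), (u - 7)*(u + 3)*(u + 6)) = u^2 + 9*u + 18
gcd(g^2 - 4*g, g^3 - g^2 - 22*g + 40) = g - 4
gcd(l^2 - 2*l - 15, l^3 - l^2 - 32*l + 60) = l - 5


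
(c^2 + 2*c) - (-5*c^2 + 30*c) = 6*c^2 - 28*c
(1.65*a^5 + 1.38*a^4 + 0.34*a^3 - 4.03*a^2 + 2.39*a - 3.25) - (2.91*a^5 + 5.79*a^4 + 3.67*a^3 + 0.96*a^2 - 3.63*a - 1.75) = -1.26*a^5 - 4.41*a^4 - 3.33*a^3 - 4.99*a^2 + 6.02*a - 1.5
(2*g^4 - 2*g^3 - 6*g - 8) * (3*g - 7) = 6*g^5 - 20*g^4 + 14*g^3 - 18*g^2 + 18*g + 56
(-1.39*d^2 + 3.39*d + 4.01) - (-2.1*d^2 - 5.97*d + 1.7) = 0.71*d^2 + 9.36*d + 2.31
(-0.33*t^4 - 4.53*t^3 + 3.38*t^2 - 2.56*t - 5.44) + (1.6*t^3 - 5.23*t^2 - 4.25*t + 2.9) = -0.33*t^4 - 2.93*t^3 - 1.85*t^2 - 6.81*t - 2.54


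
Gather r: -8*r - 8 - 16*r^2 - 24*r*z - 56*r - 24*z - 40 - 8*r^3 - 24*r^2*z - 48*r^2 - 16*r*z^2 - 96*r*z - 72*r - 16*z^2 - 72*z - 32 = -8*r^3 + r^2*(-24*z - 64) + r*(-16*z^2 - 120*z - 136) - 16*z^2 - 96*z - 80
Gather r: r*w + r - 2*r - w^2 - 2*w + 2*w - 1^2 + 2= r*(w - 1) - w^2 + 1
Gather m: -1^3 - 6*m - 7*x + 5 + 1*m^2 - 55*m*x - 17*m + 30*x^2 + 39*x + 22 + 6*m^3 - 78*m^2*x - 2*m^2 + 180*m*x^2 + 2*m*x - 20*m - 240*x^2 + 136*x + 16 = 6*m^3 + m^2*(-78*x - 1) + m*(180*x^2 - 53*x - 43) - 210*x^2 + 168*x + 42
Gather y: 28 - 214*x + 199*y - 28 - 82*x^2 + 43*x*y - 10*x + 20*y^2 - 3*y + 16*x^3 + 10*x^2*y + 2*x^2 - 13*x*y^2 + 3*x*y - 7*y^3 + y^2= 16*x^3 - 80*x^2 - 224*x - 7*y^3 + y^2*(21 - 13*x) + y*(10*x^2 + 46*x + 196)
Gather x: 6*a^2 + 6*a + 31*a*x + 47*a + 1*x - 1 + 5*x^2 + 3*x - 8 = 6*a^2 + 53*a + 5*x^2 + x*(31*a + 4) - 9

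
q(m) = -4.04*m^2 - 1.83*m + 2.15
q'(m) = -8.08*m - 1.83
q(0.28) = 1.32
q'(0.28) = -4.09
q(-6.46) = -154.62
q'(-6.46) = 50.37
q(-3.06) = -30.08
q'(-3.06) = 22.89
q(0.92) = -2.95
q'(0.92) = -9.26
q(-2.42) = -17.08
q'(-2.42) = 17.72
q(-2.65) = -21.37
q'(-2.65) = 19.58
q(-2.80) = -24.40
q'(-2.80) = 20.79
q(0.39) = 0.82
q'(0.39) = -4.98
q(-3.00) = -28.72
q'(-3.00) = 22.41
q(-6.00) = -132.31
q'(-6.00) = 46.65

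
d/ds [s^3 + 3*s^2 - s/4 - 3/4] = 3*s^2 + 6*s - 1/4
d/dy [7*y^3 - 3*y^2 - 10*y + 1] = 21*y^2 - 6*y - 10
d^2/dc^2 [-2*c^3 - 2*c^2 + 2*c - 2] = -12*c - 4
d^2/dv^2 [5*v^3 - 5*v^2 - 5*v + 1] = 30*v - 10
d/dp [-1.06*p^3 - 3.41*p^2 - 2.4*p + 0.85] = -3.18*p^2 - 6.82*p - 2.4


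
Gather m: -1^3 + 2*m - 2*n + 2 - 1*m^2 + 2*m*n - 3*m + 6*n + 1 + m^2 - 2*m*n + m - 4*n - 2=0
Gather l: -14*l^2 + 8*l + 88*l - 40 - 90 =-14*l^2 + 96*l - 130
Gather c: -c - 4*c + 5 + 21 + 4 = 30 - 5*c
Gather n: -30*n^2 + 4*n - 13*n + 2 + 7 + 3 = -30*n^2 - 9*n + 12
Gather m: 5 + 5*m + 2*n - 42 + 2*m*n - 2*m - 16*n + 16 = m*(2*n + 3) - 14*n - 21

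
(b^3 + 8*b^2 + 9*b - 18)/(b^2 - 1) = (b^2 + 9*b + 18)/(b + 1)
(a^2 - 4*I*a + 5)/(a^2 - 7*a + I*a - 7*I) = (a - 5*I)/(a - 7)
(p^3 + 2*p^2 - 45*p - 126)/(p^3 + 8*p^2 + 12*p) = (p^2 - 4*p - 21)/(p*(p + 2))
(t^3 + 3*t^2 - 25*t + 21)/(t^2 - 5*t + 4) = (t^2 + 4*t - 21)/(t - 4)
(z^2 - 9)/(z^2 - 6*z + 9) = (z + 3)/(z - 3)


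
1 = 1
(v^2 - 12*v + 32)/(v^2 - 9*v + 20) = (v - 8)/(v - 5)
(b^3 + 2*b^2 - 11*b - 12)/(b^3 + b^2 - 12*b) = (b + 1)/b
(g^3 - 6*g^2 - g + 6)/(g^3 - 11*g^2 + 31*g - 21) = (g^2 - 5*g - 6)/(g^2 - 10*g + 21)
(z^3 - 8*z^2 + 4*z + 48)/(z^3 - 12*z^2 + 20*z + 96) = (z - 4)/(z - 8)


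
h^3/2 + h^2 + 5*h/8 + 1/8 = (h/2 + 1/4)*(h + 1/2)*(h + 1)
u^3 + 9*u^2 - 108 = (u - 3)*(u + 6)^2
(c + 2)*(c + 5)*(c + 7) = c^3 + 14*c^2 + 59*c + 70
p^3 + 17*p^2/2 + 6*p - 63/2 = (p - 3/2)*(p + 3)*(p + 7)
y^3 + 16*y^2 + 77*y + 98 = (y + 2)*(y + 7)^2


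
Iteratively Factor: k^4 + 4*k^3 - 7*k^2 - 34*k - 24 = (k - 3)*(k^3 + 7*k^2 + 14*k + 8) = (k - 3)*(k + 2)*(k^2 + 5*k + 4) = (k - 3)*(k + 1)*(k + 2)*(k + 4)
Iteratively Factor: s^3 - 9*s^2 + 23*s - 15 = (s - 1)*(s^2 - 8*s + 15) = (s - 5)*(s - 1)*(s - 3)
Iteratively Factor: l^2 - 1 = (l + 1)*(l - 1)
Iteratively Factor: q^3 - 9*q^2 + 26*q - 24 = (q - 2)*(q^2 - 7*q + 12) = (q - 4)*(q - 2)*(q - 3)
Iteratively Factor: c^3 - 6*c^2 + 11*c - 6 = (c - 1)*(c^2 - 5*c + 6) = (c - 3)*(c - 1)*(c - 2)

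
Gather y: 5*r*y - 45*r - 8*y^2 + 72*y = -45*r - 8*y^2 + y*(5*r + 72)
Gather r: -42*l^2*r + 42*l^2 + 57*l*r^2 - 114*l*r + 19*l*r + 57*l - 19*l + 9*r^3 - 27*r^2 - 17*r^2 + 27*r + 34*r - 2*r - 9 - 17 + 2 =42*l^2 + 38*l + 9*r^3 + r^2*(57*l - 44) + r*(-42*l^2 - 95*l + 59) - 24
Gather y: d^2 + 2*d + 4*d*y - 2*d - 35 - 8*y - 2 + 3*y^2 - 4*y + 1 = d^2 + 3*y^2 + y*(4*d - 12) - 36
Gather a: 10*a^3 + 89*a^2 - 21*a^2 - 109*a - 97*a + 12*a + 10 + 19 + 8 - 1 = 10*a^3 + 68*a^2 - 194*a + 36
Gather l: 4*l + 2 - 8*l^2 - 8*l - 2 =-8*l^2 - 4*l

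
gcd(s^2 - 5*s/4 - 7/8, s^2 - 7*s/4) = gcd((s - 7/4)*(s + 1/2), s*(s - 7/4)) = s - 7/4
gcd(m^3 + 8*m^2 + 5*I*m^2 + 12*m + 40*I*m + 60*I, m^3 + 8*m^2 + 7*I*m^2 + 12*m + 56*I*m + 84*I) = m^2 + 8*m + 12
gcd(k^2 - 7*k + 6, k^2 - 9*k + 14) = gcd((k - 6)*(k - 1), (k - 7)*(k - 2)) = 1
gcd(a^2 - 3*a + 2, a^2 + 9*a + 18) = 1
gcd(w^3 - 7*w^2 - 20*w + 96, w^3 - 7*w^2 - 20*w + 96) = w^3 - 7*w^2 - 20*w + 96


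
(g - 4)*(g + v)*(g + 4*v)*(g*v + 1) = g^4*v + 5*g^3*v^2 - 4*g^3*v + g^3 + 4*g^2*v^3 - 20*g^2*v^2 + 5*g^2*v - 4*g^2 - 16*g*v^3 + 4*g*v^2 - 20*g*v - 16*v^2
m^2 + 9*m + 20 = (m + 4)*(m + 5)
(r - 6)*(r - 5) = r^2 - 11*r + 30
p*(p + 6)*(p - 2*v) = p^3 - 2*p^2*v + 6*p^2 - 12*p*v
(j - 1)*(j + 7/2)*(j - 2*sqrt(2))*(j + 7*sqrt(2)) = j^4 + 5*j^3/2 + 5*sqrt(2)*j^3 - 63*j^2/2 + 25*sqrt(2)*j^2/2 - 70*j - 35*sqrt(2)*j/2 + 98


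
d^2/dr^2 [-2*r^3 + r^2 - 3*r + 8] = 2 - 12*r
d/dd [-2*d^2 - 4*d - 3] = -4*d - 4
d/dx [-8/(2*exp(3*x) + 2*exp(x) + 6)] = (12*exp(2*x) + 4)*exp(x)/(exp(3*x) + exp(x) + 3)^2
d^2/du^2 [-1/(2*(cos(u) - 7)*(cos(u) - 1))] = (2*sin(u)^4 - 19*sin(u)^2 + 43*cos(u) - 3*cos(3*u) - 40)/((cos(u) - 7)^3*(cos(u) - 1)^3)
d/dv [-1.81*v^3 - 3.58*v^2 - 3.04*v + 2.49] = -5.43*v^2 - 7.16*v - 3.04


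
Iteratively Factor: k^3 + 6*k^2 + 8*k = (k + 4)*(k^2 + 2*k) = k*(k + 4)*(k + 2)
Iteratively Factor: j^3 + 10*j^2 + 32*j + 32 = (j + 4)*(j^2 + 6*j + 8) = (j + 2)*(j + 4)*(j + 4)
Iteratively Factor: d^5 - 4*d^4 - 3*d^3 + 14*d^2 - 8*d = (d - 1)*(d^4 - 3*d^3 - 6*d^2 + 8*d) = (d - 1)*(d + 2)*(d^3 - 5*d^2 + 4*d) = (d - 1)^2*(d + 2)*(d^2 - 4*d) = (d - 4)*(d - 1)^2*(d + 2)*(d)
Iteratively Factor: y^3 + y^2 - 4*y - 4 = (y + 1)*(y^2 - 4) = (y - 2)*(y + 1)*(y + 2)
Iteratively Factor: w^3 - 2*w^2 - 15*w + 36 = (w - 3)*(w^2 + w - 12) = (w - 3)^2*(w + 4)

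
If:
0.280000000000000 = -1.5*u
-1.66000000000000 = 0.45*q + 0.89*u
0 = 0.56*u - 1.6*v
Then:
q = -3.32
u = -0.19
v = -0.07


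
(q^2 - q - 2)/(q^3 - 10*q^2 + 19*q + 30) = (q - 2)/(q^2 - 11*q + 30)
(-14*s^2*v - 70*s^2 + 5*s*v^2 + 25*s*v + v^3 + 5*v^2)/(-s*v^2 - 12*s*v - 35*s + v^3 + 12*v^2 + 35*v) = (14*s^2 - 5*s*v - v^2)/(s*v + 7*s - v^2 - 7*v)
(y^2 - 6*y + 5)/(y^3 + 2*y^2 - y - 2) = (y - 5)/(y^2 + 3*y + 2)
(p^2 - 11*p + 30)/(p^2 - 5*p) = (p - 6)/p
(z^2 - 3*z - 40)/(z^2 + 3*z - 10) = (z - 8)/(z - 2)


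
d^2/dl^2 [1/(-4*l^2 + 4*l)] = (l*(l - 1) - (2*l - 1)^2)/(2*l^3*(l - 1)^3)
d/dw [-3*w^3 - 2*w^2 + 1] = w*(-9*w - 4)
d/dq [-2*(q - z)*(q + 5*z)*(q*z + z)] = 2*z*(-3*q^2 - 8*q*z - 2*q + 5*z^2 - 4*z)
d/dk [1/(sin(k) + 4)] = -cos(k)/(sin(k) + 4)^2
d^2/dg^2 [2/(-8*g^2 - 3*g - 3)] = 4*(64*g^2 + 24*g - (16*g + 3)^2 + 24)/(8*g^2 + 3*g + 3)^3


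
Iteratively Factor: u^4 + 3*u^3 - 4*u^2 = (u - 1)*(u^3 + 4*u^2) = u*(u - 1)*(u^2 + 4*u) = u*(u - 1)*(u + 4)*(u)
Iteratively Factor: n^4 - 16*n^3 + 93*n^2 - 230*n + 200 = (n - 5)*(n^3 - 11*n^2 + 38*n - 40) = (n - 5)*(n - 2)*(n^2 - 9*n + 20) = (n - 5)*(n - 4)*(n - 2)*(n - 5)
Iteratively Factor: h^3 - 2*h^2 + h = (h - 1)*(h^2 - h) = h*(h - 1)*(h - 1)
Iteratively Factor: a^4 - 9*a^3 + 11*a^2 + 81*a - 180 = (a - 3)*(a^3 - 6*a^2 - 7*a + 60) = (a - 5)*(a - 3)*(a^2 - a - 12) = (a - 5)*(a - 4)*(a - 3)*(a + 3)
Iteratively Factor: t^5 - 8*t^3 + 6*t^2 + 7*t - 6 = (t + 1)*(t^4 - t^3 - 7*t^2 + 13*t - 6) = (t - 1)*(t + 1)*(t^3 - 7*t + 6) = (t - 1)^2*(t + 1)*(t^2 + t - 6) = (t - 2)*(t - 1)^2*(t + 1)*(t + 3)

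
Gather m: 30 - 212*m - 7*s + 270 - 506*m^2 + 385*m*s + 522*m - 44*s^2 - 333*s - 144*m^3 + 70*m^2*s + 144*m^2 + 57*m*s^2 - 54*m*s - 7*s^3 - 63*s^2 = -144*m^3 + m^2*(70*s - 362) + m*(57*s^2 + 331*s + 310) - 7*s^3 - 107*s^2 - 340*s + 300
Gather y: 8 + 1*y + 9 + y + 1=2*y + 18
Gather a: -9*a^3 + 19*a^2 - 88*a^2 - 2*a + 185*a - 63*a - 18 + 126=-9*a^3 - 69*a^2 + 120*a + 108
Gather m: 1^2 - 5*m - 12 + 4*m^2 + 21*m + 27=4*m^2 + 16*m + 16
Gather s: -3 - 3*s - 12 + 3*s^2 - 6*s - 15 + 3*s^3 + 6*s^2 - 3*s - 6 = 3*s^3 + 9*s^2 - 12*s - 36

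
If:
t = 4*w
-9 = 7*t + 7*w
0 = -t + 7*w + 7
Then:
No Solution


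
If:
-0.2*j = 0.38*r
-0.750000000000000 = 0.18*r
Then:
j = 7.92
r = -4.17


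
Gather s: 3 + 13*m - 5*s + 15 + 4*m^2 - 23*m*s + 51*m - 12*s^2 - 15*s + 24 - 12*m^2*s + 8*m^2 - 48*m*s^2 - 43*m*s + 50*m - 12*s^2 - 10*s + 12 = 12*m^2 + 114*m + s^2*(-48*m - 24) + s*(-12*m^2 - 66*m - 30) + 54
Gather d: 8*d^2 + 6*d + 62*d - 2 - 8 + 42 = 8*d^2 + 68*d + 32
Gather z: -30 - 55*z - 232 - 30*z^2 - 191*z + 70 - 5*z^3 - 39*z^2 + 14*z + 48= -5*z^3 - 69*z^2 - 232*z - 144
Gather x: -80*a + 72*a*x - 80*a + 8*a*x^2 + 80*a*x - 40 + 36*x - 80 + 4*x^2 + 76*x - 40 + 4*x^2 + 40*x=-160*a + x^2*(8*a + 8) + x*(152*a + 152) - 160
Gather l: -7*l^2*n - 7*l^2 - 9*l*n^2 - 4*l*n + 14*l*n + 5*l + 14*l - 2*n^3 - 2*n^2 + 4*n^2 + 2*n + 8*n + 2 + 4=l^2*(-7*n - 7) + l*(-9*n^2 + 10*n + 19) - 2*n^3 + 2*n^2 + 10*n + 6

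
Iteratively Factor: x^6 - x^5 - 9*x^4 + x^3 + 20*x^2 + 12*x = (x + 1)*(x^5 - 2*x^4 - 7*x^3 + 8*x^2 + 12*x) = (x - 2)*(x + 1)*(x^4 - 7*x^2 - 6*x) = (x - 2)*(x + 1)*(x + 2)*(x^3 - 2*x^2 - 3*x) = x*(x - 2)*(x + 1)*(x + 2)*(x^2 - 2*x - 3) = x*(x - 3)*(x - 2)*(x + 1)*(x + 2)*(x + 1)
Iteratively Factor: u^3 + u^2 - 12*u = (u - 3)*(u^2 + 4*u) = (u - 3)*(u + 4)*(u)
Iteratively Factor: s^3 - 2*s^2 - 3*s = (s)*(s^2 - 2*s - 3) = s*(s + 1)*(s - 3)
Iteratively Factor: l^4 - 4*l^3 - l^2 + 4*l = (l - 1)*(l^3 - 3*l^2 - 4*l) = (l - 4)*(l - 1)*(l^2 + l) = l*(l - 4)*(l - 1)*(l + 1)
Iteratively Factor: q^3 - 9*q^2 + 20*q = (q - 5)*(q^2 - 4*q) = q*(q - 5)*(q - 4)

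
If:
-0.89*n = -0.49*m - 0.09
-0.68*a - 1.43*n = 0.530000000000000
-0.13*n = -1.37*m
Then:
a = -1.00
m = 0.01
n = 0.11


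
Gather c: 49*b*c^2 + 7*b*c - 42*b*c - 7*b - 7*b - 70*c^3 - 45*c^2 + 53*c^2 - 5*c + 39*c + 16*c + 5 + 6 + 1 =-14*b - 70*c^3 + c^2*(49*b + 8) + c*(50 - 35*b) + 12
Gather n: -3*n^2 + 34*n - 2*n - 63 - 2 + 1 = -3*n^2 + 32*n - 64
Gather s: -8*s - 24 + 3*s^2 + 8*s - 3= 3*s^2 - 27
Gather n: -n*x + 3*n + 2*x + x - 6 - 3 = n*(3 - x) + 3*x - 9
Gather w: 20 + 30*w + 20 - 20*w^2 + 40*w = -20*w^2 + 70*w + 40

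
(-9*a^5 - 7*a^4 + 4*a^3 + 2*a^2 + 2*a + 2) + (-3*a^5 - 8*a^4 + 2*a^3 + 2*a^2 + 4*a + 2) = -12*a^5 - 15*a^4 + 6*a^3 + 4*a^2 + 6*a + 4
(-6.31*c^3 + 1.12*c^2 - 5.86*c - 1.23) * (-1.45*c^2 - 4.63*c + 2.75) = 9.1495*c^5 + 27.5913*c^4 - 14.0411*c^3 + 31.9953*c^2 - 10.4201*c - 3.3825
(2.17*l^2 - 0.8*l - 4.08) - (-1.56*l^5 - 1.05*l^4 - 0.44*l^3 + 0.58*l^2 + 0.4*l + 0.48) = 1.56*l^5 + 1.05*l^4 + 0.44*l^3 + 1.59*l^2 - 1.2*l - 4.56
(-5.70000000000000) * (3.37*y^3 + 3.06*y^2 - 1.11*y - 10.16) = -19.209*y^3 - 17.442*y^2 + 6.327*y + 57.912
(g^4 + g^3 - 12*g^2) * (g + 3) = g^5 + 4*g^4 - 9*g^3 - 36*g^2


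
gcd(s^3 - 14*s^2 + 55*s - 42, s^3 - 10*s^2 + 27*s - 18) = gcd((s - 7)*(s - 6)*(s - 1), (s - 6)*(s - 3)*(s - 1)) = s^2 - 7*s + 6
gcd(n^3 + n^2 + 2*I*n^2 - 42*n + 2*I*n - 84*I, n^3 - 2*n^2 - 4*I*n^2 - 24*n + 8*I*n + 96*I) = n - 6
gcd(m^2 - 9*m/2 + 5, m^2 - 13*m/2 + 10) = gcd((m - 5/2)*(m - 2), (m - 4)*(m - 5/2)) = m - 5/2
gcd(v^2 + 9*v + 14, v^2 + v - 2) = v + 2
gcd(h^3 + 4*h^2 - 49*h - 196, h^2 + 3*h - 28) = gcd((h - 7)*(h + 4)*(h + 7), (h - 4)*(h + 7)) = h + 7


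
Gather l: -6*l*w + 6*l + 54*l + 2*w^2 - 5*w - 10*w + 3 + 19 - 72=l*(60 - 6*w) + 2*w^2 - 15*w - 50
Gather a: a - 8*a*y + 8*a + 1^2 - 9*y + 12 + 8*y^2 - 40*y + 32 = a*(9 - 8*y) + 8*y^2 - 49*y + 45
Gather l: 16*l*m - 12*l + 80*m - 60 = l*(16*m - 12) + 80*m - 60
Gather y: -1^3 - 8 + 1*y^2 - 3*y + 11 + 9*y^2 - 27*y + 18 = 10*y^2 - 30*y + 20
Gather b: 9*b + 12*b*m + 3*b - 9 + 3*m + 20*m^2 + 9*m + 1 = b*(12*m + 12) + 20*m^2 + 12*m - 8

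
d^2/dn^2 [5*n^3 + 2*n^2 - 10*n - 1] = 30*n + 4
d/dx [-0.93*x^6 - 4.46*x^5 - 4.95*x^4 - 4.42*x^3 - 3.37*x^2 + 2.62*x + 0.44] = -5.58*x^5 - 22.3*x^4 - 19.8*x^3 - 13.26*x^2 - 6.74*x + 2.62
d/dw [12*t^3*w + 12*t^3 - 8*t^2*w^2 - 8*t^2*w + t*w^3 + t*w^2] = t*(12*t^2 - 16*t*w - 8*t + 3*w^2 + 2*w)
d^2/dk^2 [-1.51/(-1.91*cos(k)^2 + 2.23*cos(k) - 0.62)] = (-22.034524*(1 - cos(k)^2)^2 + 19.294629*cos(k)^3 - 11.373773*cos(k)^2 - 40.676984*cos(k) + 33.476398)/(1.91*cos(k)^2 - 2.23*cos(k) + 0.62)^3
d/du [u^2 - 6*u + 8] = 2*u - 6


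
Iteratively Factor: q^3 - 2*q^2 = (q - 2)*(q^2) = q*(q - 2)*(q)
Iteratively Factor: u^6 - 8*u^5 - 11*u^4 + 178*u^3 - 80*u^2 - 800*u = (u + 4)*(u^5 - 12*u^4 + 37*u^3 + 30*u^2 - 200*u) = u*(u + 4)*(u^4 - 12*u^3 + 37*u^2 + 30*u - 200) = u*(u - 5)*(u + 4)*(u^3 - 7*u^2 + 2*u + 40) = u*(u - 5)*(u - 4)*(u + 4)*(u^2 - 3*u - 10) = u*(u - 5)*(u - 4)*(u + 2)*(u + 4)*(u - 5)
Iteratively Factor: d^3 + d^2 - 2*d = (d)*(d^2 + d - 2) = d*(d - 1)*(d + 2)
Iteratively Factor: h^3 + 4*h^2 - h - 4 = (h - 1)*(h^2 + 5*h + 4) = (h - 1)*(h + 4)*(h + 1)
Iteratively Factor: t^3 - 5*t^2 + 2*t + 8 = (t - 4)*(t^2 - t - 2) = (t - 4)*(t + 1)*(t - 2)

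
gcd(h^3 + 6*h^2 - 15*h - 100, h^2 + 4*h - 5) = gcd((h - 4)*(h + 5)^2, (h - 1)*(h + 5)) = h + 5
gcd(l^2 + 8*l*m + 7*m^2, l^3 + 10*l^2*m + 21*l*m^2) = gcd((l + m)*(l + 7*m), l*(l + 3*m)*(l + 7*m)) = l + 7*m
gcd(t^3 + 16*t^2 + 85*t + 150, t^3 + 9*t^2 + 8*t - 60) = t^2 + 11*t + 30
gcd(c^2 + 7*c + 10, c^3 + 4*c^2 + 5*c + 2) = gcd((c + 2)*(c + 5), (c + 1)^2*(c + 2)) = c + 2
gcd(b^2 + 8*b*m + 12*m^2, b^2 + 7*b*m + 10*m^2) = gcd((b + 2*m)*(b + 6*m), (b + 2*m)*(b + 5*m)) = b + 2*m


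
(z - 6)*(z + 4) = z^2 - 2*z - 24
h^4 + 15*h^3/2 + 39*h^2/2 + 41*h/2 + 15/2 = (h + 5/2)*(h + 3)*(sqrt(2)*h/2 + sqrt(2)/2)*(sqrt(2)*h + sqrt(2))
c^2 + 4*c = c*(c + 4)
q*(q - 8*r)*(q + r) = q^3 - 7*q^2*r - 8*q*r^2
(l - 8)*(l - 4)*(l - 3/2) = l^3 - 27*l^2/2 + 50*l - 48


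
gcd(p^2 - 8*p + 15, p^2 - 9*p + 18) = p - 3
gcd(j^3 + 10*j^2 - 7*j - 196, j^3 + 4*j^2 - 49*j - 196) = j + 7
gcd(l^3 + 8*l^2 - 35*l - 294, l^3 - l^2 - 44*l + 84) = l^2 + l - 42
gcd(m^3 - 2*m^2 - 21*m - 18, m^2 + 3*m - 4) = 1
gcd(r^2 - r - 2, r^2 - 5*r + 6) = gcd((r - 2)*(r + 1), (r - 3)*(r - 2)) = r - 2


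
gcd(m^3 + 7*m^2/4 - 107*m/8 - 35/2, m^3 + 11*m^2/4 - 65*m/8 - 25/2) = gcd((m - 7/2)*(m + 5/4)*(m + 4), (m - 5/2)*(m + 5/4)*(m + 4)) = m^2 + 21*m/4 + 5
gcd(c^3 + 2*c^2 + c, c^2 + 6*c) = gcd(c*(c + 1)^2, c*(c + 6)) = c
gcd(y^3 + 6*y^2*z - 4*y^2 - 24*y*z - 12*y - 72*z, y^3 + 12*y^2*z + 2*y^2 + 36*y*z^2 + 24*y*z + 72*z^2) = y^2 + 6*y*z + 2*y + 12*z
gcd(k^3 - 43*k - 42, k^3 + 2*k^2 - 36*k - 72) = k + 6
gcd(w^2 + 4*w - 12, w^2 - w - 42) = w + 6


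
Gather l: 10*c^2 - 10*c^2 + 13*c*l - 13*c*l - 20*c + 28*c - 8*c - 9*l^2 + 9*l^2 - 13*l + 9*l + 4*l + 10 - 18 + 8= 0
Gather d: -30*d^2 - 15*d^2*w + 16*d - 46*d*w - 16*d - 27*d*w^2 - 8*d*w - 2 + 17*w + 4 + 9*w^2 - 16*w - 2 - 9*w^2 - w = d^2*(-15*w - 30) + d*(-27*w^2 - 54*w)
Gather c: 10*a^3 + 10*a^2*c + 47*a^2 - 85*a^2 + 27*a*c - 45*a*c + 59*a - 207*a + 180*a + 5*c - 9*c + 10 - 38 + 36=10*a^3 - 38*a^2 + 32*a + c*(10*a^2 - 18*a - 4) + 8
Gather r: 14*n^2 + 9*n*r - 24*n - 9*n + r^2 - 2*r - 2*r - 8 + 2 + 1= 14*n^2 - 33*n + r^2 + r*(9*n - 4) - 5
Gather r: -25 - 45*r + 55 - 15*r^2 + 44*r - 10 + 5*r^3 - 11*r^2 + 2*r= 5*r^3 - 26*r^2 + r + 20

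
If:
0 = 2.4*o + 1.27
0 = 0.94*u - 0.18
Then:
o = -0.53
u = 0.19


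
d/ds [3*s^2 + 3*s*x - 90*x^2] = 6*s + 3*x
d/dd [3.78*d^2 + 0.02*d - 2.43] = 7.56*d + 0.02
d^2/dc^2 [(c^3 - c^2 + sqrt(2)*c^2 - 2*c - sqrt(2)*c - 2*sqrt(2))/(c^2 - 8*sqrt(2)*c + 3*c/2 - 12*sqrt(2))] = 4*(-90*sqrt(2)*c^3 + 583*c^3 - 384*sqrt(2)*c^2 + 2592*c^2 - 324*sqrt(2)*c + 3552*c + 432 + 734*sqrt(2))/(8*c^6 - 192*sqrt(2)*c^5 + 36*c^5 - 864*sqrt(2)*c^4 + 3126*c^4 - 9488*sqrt(2)*c^3 + 13851*c^3 - 37512*sqrt(2)*c^2 + 20736*c^2 - 55296*sqrt(2)*c + 10368*c - 27648*sqrt(2))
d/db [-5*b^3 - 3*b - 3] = -15*b^2 - 3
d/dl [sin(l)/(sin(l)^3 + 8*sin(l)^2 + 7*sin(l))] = -2*(sin(l) + 4)*cos(l)/(sin(l)^2 + 8*sin(l) + 7)^2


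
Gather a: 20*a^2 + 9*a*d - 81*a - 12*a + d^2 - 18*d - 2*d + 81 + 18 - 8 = 20*a^2 + a*(9*d - 93) + d^2 - 20*d + 91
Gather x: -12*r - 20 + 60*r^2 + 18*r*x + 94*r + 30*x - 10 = 60*r^2 + 82*r + x*(18*r + 30) - 30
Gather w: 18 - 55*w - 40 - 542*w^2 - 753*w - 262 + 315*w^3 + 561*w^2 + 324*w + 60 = 315*w^3 + 19*w^2 - 484*w - 224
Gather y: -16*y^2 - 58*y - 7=-16*y^2 - 58*y - 7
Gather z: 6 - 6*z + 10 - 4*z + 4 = 20 - 10*z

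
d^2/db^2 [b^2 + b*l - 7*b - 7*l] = 2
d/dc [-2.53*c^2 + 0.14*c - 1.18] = 0.14 - 5.06*c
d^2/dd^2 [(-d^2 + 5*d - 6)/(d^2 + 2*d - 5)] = 2*(7*d^3 - 33*d^2 + 39*d - 29)/(d^6 + 6*d^5 - 3*d^4 - 52*d^3 + 15*d^2 + 150*d - 125)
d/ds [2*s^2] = 4*s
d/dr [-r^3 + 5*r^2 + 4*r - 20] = -3*r^2 + 10*r + 4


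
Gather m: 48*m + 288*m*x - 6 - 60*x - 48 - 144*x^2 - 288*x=m*(288*x + 48) - 144*x^2 - 348*x - 54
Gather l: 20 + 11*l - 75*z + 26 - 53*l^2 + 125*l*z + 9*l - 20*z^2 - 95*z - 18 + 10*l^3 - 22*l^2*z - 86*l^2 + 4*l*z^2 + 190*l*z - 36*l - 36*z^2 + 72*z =10*l^3 + l^2*(-22*z - 139) + l*(4*z^2 + 315*z - 16) - 56*z^2 - 98*z + 28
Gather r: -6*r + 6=6 - 6*r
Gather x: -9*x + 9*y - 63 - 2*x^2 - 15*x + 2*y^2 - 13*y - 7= -2*x^2 - 24*x + 2*y^2 - 4*y - 70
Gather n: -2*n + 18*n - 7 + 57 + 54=16*n + 104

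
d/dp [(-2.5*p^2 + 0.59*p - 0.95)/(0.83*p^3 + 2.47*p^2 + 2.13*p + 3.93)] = (2.075*p^4 - 0.9794*p^3 - 4.4168*p^2 - 14.957*p + 4.3422)/(0.6889*p^6 + 4.1002*p^5 + 9.6367*p^4 + 17.046*p^3 + 23.9511*p^2 + 16.7418*p + 15.4449)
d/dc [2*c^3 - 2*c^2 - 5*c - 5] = 6*c^2 - 4*c - 5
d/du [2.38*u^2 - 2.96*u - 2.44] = 4.76*u - 2.96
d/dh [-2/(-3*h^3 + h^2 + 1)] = 2*h*(2 - 9*h)/(-3*h^3 + h^2 + 1)^2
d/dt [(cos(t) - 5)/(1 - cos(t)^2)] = (sin(t)^2 + 10*cos(t) - 2)/sin(t)^3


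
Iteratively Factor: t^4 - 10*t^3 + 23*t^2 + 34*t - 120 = (t + 2)*(t^3 - 12*t^2 + 47*t - 60) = (t - 3)*(t + 2)*(t^2 - 9*t + 20) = (t - 4)*(t - 3)*(t + 2)*(t - 5)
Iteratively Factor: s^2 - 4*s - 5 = (s - 5)*(s + 1)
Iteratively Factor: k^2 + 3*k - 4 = (k - 1)*(k + 4)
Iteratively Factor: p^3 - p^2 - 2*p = (p)*(p^2 - p - 2) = p*(p - 2)*(p + 1)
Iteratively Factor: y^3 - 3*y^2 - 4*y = (y)*(y^2 - 3*y - 4) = y*(y - 4)*(y + 1)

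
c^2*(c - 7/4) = c^3 - 7*c^2/4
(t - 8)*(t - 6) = t^2 - 14*t + 48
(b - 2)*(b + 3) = b^2 + b - 6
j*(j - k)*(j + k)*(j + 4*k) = j^4 + 4*j^3*k - j^2*k^2 - 4*j*k^3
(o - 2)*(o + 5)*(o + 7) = o^3 + 10*o^2 + 11*o - 70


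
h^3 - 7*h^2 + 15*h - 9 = (h - 3)^2*(h - 1)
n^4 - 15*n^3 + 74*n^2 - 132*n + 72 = (n - 6)^2*(n - 2)*(n - 1)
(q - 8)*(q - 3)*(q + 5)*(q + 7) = q^4 + q^3 - 73*q^2 - 97*q + 840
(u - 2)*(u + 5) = u^2 + 3*u - 10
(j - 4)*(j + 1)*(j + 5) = j^3 + 2*j^2 - 19*j - 20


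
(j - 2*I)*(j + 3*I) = j^2 + I*j + 6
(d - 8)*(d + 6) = d^2 - 2*d - 48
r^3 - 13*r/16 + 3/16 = (r - 3/4)*(r - 1/4)*(r + 1)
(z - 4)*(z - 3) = z^2 - 7*z + 12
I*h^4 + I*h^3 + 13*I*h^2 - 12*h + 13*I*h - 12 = (h - 4*I)*(h + I)*(h + 3*I)*(I*h + I)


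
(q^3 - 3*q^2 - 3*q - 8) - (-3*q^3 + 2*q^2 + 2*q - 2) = 4*q^3 - 5*q^2 - 5*q - 6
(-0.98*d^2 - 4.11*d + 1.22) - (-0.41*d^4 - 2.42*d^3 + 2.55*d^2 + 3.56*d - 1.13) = 0.41*d^4 + 2.42*d^3 - 3.53*d^2 - 7.67*d + 2.35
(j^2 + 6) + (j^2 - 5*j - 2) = 2*j^2 - 5*j + 4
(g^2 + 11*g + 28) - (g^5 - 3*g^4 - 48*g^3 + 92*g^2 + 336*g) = -g^5 + 3*g^4 + 48*g^3 - 91*g^2 - 325*g + 28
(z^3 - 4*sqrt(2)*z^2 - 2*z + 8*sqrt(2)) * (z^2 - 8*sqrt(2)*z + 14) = z^5 - 12*sqrt(2)*z^4 + 76*z^3 - 32*sqrt(2)*z^2 - 156*z + 112*sqrt(2)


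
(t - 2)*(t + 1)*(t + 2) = t^3 + t^2 - 4*t - 4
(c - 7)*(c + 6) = c^2 - c - 42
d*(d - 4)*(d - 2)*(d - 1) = d^4 - 7*d^3 + 14*d^2 - 8*d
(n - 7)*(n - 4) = n^2 - 11*n + 28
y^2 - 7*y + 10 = (y - 5)*(y - 2)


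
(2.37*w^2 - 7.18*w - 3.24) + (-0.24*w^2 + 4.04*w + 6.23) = 2.13*w^2 - 3.14*w + 2.99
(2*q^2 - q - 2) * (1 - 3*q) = -6*q^3 + 5*q^2 + 5*q - 2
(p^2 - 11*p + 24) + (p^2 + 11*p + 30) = 2*p^2 + 54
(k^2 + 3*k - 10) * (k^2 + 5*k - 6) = k^4 + 8*k^3 - k^2 - 68*k + 60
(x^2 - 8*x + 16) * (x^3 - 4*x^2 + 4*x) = x^5 - 12*x^4 + 52*x^3 - 96*x^2 + 64*x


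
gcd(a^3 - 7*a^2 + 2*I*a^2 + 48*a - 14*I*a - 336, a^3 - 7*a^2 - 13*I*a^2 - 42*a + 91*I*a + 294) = a^2 + a*(-7 - 6*I) + 42*I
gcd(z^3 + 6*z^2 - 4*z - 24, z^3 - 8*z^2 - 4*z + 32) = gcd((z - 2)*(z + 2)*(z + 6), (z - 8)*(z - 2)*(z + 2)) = z^2 - 4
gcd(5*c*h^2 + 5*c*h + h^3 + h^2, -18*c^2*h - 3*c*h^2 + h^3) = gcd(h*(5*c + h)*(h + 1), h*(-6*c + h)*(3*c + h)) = h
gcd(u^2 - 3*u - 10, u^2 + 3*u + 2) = u + 2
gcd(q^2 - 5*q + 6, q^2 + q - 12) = q - 3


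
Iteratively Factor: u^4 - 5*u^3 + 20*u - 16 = (u - 4)*(u^3 - u^2 - 4*u + 4) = (u - 4)*(u + 2)*(u^2 - 3*u + 2) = (u - 4)*(u - 2)*(u + 2)*(u - 1)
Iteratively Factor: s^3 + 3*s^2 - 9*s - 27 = (s - 3)*(s^2 + 6*s + 9) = (s - 3)*(s + 3)*(s + 3)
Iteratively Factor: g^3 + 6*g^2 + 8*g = (g)*(g^2 + 6*g + 8) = g*(g + 2)*(g + 4)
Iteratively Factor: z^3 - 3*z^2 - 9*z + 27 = (z - 3)*(z^2 - 9) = (z - 3)^2*(z + 3)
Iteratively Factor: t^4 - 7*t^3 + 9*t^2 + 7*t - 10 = (t - 2)*(t^3 - 5*t^2 - t + 5) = (t - 5)*(t - 2)*(t^2 - 1) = (t - 5)*(t - 2)*(t - 1)*(t + 1)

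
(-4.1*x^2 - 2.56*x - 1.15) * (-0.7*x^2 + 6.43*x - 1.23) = 2.87*x^4 - 24.571*x^3 - 10.6128*x^2 - 4.2457*x + 1.4145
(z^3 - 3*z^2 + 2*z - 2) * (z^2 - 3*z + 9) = z^5 - 6*z^4 + 20*z^3 - 35*z^2 + 24*z - 18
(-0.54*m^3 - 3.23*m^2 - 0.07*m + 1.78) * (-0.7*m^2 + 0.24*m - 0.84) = 0.378*m^5 + 2.1314*m^4 - 0.2726*m^3 + 1.4504*m^2 + 0.486*m - 1.4952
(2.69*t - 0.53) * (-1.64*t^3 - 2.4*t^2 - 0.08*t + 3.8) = -4.4116*t^4 - 5.5868*t^3 + 1.0568*t^2 + 10.2644*t - 2.014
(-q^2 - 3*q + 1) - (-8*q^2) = 7*q^2 - 3*q + 1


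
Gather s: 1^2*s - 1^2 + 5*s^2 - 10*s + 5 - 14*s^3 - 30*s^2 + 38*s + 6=-14*s^3 - 25*s^2 + 29*s + 10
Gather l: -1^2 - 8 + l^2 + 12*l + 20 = l^2 + 12*l + 11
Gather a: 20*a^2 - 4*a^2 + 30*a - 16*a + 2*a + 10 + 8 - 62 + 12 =16*a^2 + 16*a - 32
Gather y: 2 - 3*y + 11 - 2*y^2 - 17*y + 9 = -2*y^2 - 20*y + 22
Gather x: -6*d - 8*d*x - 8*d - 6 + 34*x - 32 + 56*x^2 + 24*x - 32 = -14*d + 56*x^2 + x*(58 - 8*d) - 70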